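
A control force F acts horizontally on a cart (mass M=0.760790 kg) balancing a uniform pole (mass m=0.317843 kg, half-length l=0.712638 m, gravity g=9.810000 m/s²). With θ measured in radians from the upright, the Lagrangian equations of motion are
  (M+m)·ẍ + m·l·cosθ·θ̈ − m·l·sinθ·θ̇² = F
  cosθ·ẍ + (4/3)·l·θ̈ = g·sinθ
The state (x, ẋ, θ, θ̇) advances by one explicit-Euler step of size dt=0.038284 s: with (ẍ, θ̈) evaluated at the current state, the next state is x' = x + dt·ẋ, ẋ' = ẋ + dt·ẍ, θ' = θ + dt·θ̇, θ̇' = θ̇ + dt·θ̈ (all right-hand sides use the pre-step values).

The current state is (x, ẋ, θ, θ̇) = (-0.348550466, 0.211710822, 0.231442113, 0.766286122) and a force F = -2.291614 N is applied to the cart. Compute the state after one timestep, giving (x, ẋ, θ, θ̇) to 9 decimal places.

(-0.340445329, 0.086765299, 0.260778611, 0.984940535)

sinθ=0.229381423, cosθ=0.973336613
temp = (F + m·l·θ̇²·sinθ)/(M+m) = (-2.291614 + 0.030508566)/1.078633 = -2.096269477
θ̈ = (g·sinθ − cosθ·temp)/(l·(4/3 − m·cos²θ/(M+m))) = 5.711378471
ẍ = temp − m·l·θ̈·cosθ/(M+m) = -3.263648607
Euler: x'=-0.348550466+0.038284·0.211710822=-0.340445329, ẋ'=0.211710822+0.038284·-3.263648607=0.086765299
       θ'=0.231442113+0.038284·0.766286122=0.260778611, θ̇'=0.766286122+0.038284·5.711378471=0.984940535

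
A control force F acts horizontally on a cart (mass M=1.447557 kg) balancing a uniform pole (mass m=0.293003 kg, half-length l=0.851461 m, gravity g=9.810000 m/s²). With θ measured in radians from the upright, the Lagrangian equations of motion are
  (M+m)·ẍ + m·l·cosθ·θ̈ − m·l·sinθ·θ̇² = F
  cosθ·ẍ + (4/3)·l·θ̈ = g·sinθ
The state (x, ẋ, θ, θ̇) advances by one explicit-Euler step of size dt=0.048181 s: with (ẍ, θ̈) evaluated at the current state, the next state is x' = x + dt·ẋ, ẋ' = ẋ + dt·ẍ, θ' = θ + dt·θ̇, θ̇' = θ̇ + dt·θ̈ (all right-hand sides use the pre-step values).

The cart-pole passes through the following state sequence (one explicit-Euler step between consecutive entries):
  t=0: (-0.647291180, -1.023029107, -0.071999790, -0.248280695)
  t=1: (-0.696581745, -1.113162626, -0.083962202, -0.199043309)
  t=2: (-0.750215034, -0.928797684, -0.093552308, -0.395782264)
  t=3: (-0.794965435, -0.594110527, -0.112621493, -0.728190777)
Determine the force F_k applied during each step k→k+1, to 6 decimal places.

step 0→1:
  ẍ = (ẋ'−ẋ)/dt = (-1.113162626−-1.023029107)/0.048181 = -1.870727
  θ̈ = (θ̇'−θ̇)/dt = (-0.199043309−-0.248280695)/0.048181 = 1.021925
  sinθ=-0.071938, cosθ=0.997409
  F = (M+m)·ẍ + m·l·cosθ·θ̈ − m·l·sinθ·θ̇² = -3.256113 + 0.254290 − -0.001106 = -3.000717
step 1→2:
  ẍ = (ẋ'−ẋ)/dt = (-0.928797684−-1.113162626)/0.048181 = 3.826507
  θ̈ = (θ̇'−θ̇)/dt = (-0.395782264−-0.199043309)/0.048181 = -4.083331
  sinθ=-0.083864, cosθ=0.996477
  F = (M+m)·ẍ + m·l·cosθ·θ̈ − m·l·sinθ·θ̇² = 6.660265 + -1.015123 − -0.000829 = 5.645971
step 2→3:
  ẍ = (ẋ'−ẋ)/dt = (-0.594110527−-0.928797684)/0.048181 = 6.946455
  θ̈ = (θ̇'−θ̇)/dt = (-0.728190777−-0.395782264)/0.048181 = -6.899162
  sinθ=-0.093416, cosθ=0.995627
  F = (M+m)·ẍ + m·l·cosθ·θ̈ − m·l·sinθ·θ̇² = 12.090722 + -1.713681 − -0.003651 = 10.380692

F_0 = -3.000717 N
F_1 = 5.645971 N
F_2 = 10.380692 N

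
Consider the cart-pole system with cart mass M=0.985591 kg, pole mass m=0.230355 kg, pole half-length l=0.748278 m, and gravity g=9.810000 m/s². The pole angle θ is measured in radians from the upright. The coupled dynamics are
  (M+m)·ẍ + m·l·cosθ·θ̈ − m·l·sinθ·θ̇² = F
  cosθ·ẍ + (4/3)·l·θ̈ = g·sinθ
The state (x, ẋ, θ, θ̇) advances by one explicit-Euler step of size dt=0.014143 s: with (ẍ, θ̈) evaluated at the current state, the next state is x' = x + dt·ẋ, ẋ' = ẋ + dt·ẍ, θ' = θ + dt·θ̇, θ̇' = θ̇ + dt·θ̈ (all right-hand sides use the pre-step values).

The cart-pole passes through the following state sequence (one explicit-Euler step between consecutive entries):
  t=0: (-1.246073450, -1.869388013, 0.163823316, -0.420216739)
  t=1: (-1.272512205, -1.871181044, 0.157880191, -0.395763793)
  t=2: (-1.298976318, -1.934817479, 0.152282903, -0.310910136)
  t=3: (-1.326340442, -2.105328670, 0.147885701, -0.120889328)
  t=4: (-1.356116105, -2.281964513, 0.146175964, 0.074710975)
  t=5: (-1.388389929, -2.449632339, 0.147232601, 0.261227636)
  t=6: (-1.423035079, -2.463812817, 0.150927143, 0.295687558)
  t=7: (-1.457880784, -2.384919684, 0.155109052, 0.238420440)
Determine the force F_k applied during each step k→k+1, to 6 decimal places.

step 0→1:
  ẍ = (ẋ'−ẋ)/dt = (-1.871181044−-1.869388013)/0.014143 = -0.126779
  θ̈ = (θ̇'−θ̇)/dt = (-0.395763793−-0.420216739)/0.014143 = 1.728979
  sinθ=0.163092, cosθ=0.986611
  F = (M+m)·ẍ + m·l·cosθ·θ̈ − m·l·sinθ·θ̇² = -0.154156 + 0.294033 − 0.004964 = 0.134913
step 1→2:
  ẍ = (ẋ'−ẋ)/dt = (-1.934817479−-1.871181044)/0.014143 = -4.499501
  θ̈ = (θ̇'−θ̇)/dt = (-0.310910136−-0.395763793)/0.014143 = 5.999693
  sinθ=0.157225, cosθ=0.987563
  F = (M+m)·ẍ + m·l·cosθ·θ̈ − m·l·sinθ·θ̇² = -5.471150 + 1.021302 − 0.004245 = -4.454092
step 2→3:
  ẍ = (ẋ'−ẋ)/dt = (-2.105328670−-1.934817479)/0.014143 = -12.056225
  θ̈ = (θ̇'−θ̇)/dt = (-0.120889328−-0.310910136)/0.014143 = 13.435679
  sinθ=0.151695, cosθ=0.988427
  F = (M+m)·ẍ + m·l·cosθ·θ̈ − m·l·sinθ·θ̇² = -14.659719 + 2.289101 − 0.002528 = -12.373145
step 3→4:
  ẍ = (ẋ'−ẋ)/dt = (-2.281964513−-2.105328670)/0.014143 = -12.489277
  θ̈ = (θ̇'−θ̇)/dt = (0.074710975−-0.120889328)/0.014143 = 13.830185
  sinθ=0.147347, cosθ=0.989085
  F = (M+m)·ẍ + m·l·cosθ·θ̈ − m·l·sinθ·θ̇² = -15.186286 + 2.357882 − 0.000371 = -12.828775
step 4→5:
  ẍ = (ẋ'−ẋ)/dt = (-2.449632339−-2.281964513)/0.014143 = -11.855181
  θ̈ = (θ̇'−θ̇)/dt = (0.261227636−0.074710975)/0.014143 = 13.187914
  sinθ=0.145656, cosθ=0.989335
  F = (M+m)·ẍ + m·l·cosθ·θ̈ − m·l·sinθ·θ̇² = -14.415260 + 2.248952 − 0.000140 = -12.166448
step 5→6:
  ẍ = (ẋ'−ẋ)/dt = (-2.463812817−-2.449632339)/0.014143 = -1.002650
  θ̈ = (θ̇'−θ̇)/dt = (0.295687558−0.261227636)/0.014143 = 2.436536
  sinθ=0.146701, cosθ=0.989181
  F = (M+m)·ẍ + m·l·cosθ·θ̈ − m·l·sinθ·θ̇² = -1.219168 + 0.415441 − 0.001726 = -0.805453
step 6→7:
  ẍ = (ẋ'−ẋ)/dt = (-2.384919684−-2.463812817)/0.014143 = 5.578246
  θ̈ = (θ̇'−θ̇)/dt = (0.238420440−0.295687558)/0.014143 = -4.049149
  sinθ=0.150355, cosθ=0.988632
  F = (M+m)·ẍ + m·l·cosθ·θ̈ − m·l·sinθ·θ̇² = 6.782846 + -0.690016 − 0.002266 = 6.090564

F_0 = 0.134913 N
F_1 = -4.454092 N
F_2 = -12.373145 N
F_3 = -12.828775 N
F_4 = -12.166448 N
F_5 = -0.805453 N
F_6 = 6.090564 N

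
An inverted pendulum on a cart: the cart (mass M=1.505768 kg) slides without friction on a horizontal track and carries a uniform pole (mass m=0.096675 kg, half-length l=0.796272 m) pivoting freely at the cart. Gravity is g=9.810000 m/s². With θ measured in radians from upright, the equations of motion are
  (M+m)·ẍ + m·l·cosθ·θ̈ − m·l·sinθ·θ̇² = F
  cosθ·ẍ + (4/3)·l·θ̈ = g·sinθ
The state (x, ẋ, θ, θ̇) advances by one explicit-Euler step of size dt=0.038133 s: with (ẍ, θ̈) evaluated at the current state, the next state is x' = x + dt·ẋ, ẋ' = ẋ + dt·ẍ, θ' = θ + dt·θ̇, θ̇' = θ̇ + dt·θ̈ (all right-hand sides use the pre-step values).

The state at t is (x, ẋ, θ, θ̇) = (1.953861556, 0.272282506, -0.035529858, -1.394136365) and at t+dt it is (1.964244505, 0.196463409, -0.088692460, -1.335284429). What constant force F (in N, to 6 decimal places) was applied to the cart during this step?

ẍ = (ẋ'−ẋ)/dt = (0.196463409−0.272282506)/0.038133 = -1.988280
θ̈ = (θ̇'−θ̇)/dt = (-1.335284429−-1.394136365)/0.038133 = 1.543333
sinθ=-0.035522, cosθ=0.999369
F = (M+m)·ẍ + m·l·cosθ·θ̈ − m·l·sinθ·θ̇² = -3.186106 + 0.118730 − -0.005315 = -3.062061

F = -3.062061 N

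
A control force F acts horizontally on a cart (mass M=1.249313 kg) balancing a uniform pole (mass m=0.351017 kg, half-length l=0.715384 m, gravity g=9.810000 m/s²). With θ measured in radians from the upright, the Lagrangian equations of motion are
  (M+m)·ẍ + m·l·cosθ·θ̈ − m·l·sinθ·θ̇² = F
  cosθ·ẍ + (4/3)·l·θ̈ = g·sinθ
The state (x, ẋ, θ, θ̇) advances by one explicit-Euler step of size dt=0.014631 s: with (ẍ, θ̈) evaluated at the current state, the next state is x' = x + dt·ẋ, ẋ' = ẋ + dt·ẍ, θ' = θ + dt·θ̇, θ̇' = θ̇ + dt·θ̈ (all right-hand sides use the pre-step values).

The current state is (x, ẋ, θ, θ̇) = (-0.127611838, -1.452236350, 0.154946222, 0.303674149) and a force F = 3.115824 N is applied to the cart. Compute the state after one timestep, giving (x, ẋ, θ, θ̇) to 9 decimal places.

sinθ=0.154326966, cosθ=0.988019832
temp = (F + m·l·θ̇²·sinθ)/(M+m) = (3.115824 + 0.003573755)/1.600330 = 1.949221570
θ̈ = (g·sinθ − cosθ·temp)/(l·(4/3 − m·cos²θ/(M+m))) = -0.514471743
ẍ = temp − m·l·θ̈·cosθ/(M+m) = 2.028981546
Euler: x'=-0.127611838+0.014631·-1.452236350=-0.148859508, ẋ'=-1.452236350+0.014631·2.028981546=-1.422550321
       θ'=0.154946222+0.014631·0.303674149=0.159389278, θ̇'=0.303674149+0.014631·-0.514471743=0.296146913

(-0.148859508, -1.422550321, 0.159389278, 0.296146913)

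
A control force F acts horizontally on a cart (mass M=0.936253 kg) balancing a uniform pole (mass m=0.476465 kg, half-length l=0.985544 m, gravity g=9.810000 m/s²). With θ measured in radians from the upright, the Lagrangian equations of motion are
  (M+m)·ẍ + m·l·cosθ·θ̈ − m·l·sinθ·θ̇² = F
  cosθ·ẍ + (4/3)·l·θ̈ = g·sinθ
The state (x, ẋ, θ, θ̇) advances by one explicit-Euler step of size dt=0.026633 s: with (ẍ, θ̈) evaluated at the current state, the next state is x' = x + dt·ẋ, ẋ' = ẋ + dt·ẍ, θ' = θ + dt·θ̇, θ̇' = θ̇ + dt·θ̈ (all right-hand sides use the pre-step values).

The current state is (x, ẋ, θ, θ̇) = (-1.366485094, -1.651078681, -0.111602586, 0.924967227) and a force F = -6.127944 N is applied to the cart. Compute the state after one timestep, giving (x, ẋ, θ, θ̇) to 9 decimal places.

sinθ=-0.111371059, cosθ=0.993778892
temp = (F + m·l·θ̇²·sinθ)/(M+m) = (-6.127944 + -0.044743717)/1.412718 = -4.369370049
θ̈ = (g·sinθ − cosθ·temp)/(l·(4/3 − m·cos²θ/(M+m))) = 3.296484794
ẍ = temp − m·l·θ̈·cosθ/(M+m) = -5.458281058
Euler: x'=-1.366485094+0.026633·-1.651078681=-1.410458273, ẋ'=-1.651078681+0.026633·-5.458281058=-1.796449080
       θ'=-0.111602586+0.026633·0.924967227=-0.086967934, θ̇'=0.924967227+0.026633·3.296484794=1.012762507

(-1.410458273, -1.796449080, -0.086967934, 1.012762507)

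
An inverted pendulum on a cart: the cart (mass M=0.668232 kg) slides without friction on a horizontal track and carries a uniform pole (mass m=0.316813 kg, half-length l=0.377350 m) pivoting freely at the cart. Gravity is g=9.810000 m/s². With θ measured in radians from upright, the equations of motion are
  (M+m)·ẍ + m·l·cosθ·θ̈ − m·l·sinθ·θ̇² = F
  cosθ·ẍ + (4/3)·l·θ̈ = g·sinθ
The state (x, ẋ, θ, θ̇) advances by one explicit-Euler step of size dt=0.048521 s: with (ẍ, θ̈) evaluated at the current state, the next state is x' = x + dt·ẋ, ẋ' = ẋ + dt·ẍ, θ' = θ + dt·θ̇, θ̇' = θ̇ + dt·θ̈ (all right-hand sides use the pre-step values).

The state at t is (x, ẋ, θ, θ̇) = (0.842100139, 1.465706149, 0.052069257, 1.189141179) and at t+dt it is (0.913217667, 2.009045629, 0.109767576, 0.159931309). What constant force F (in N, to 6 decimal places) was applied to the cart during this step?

F = 8.489361 N

ẍ = (ẋ'−ẋ)/dt = (2.009045629−1.465706149)/0.048521 = 11.198027
θ̈ = (θ̇'−θ̇)/dt = (0.159931309−1.189141179)/0.048521 = -21.211638
sinθ=0.052046, cosθ=0.998645
F = (M+m)·ẍ + m·l·cosθ·θ̈ − m·l·sinθ·θ̇² = 11.030561 + -2.532401 − 0.008798 = 8.489361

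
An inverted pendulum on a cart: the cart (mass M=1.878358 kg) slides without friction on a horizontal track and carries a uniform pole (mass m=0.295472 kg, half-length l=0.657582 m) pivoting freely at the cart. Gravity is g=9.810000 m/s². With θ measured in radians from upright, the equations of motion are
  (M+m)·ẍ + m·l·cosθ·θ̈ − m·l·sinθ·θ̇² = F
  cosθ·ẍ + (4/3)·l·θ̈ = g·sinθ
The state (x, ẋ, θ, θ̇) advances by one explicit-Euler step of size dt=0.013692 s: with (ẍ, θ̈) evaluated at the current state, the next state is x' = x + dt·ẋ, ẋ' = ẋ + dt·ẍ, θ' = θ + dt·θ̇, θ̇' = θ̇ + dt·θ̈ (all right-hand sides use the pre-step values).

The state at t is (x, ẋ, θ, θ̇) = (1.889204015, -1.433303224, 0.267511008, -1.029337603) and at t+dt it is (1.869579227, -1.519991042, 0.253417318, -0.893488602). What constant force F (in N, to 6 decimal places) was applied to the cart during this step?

ẍ = (ẋ'−ẋ)/dt = (-1.519991042−-1.433303224)/0.013692 = -6.331275
θ̈ = (θ̇'−θ̇)/dt = (-0.893488602−-1.029337603)/0.013692 = 9.921779
sinθ=0.264332, cosθ=0.964432
F = (M+m)·ẍ + m·l·cosθ·θ̈ − m·l·sinθ·θ̇² = -13.763116 + 1.859205 − 0.054417 = -11.958327

F = -11.958327 N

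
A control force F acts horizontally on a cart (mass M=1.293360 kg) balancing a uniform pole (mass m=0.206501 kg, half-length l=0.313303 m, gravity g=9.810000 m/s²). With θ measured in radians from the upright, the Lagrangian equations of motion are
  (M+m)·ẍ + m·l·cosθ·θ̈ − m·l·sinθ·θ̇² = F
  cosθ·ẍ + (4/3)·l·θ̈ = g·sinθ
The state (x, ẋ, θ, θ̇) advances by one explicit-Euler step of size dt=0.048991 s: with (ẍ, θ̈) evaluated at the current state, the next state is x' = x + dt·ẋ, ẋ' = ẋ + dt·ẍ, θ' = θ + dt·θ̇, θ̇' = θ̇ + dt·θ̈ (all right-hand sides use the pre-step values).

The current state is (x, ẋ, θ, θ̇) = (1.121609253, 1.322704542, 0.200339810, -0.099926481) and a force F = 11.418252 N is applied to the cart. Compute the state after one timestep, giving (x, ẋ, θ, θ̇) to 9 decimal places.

sinθ=0.199002356, cosθ=0.979999011
temp = (F + m·l·θ̇²·sinθ)/(M+m) = (11.418252 + 0.000128560)/1.499861 = 7.612959174
θ̈ = (g·sinθ − cosθ·temp)/(l·(4/3 − m·cos²θ/(M+m))) = -14.638142356
ẍ = temp − m·l·θ̈·cosθ/(M+m) = 8.231754898
Euler: x'=1.121609253+0.048991·1.322704542=1.186409871, ẋ'=1.322704542+0.048991·8.231754898=1.725986446
       θ'=0.200339810+0.048991·-0.099926481=0.195444312, θ̇'=-0.099926481+0.048991·-14.638142356=-0.817063713

(1.186409871, 1.725986446, 0.195444312, -0.817063713)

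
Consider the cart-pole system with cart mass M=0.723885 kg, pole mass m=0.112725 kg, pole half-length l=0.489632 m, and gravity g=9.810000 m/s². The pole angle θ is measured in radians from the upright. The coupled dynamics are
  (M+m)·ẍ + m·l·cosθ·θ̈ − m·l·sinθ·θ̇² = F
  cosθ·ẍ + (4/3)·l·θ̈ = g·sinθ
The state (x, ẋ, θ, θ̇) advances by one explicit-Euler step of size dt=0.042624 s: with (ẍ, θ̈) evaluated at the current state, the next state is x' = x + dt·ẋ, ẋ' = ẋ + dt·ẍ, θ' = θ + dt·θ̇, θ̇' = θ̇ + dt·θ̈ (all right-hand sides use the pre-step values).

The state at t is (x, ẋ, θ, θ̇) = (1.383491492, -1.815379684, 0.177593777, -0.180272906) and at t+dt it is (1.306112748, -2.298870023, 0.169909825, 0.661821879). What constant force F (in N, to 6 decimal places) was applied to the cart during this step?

F = -8.416831 N

ẍ = (ẋ'−ẋ)/dt = (-2.298870023−-1.815379684)/0.042624 = -11.343148
θ̈ = (θ̇'−θ̇)/dt = (0.661821879−-0.180272906)/0.042624 = 19.756353
sinθ=0.176662, cosθ=0.984272
F = (M+m)·ẍ + m·l·cosθ·θ̈ − m·l·sinθ·θ̇² = -9.489791 + 1.073277 − 0.000317 = -8.416831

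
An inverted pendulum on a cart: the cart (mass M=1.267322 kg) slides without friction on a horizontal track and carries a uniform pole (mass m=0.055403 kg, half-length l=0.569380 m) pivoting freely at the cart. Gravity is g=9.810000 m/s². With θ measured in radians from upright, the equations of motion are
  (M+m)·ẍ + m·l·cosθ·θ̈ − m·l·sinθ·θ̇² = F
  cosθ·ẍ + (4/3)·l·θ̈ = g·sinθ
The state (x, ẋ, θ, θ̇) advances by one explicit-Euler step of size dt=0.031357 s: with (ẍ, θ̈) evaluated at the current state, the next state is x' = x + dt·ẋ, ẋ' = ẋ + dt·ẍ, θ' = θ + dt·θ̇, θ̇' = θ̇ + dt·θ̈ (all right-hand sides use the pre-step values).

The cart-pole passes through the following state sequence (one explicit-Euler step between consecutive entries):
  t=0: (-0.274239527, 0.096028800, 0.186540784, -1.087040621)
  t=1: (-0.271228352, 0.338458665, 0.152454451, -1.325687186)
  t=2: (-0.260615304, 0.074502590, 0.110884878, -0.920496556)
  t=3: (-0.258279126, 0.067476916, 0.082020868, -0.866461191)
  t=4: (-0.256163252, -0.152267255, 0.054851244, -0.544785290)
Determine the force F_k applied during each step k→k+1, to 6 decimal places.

F_0 = 9.983534 N
F_1 = -10.739920 N
F_2 = -0.245294 N
F_3 = -8.948837 N

step 0→1:
  ẍ = (ẋ'−ẋ)/dt = (0.338458665−0.096028800)/0.031357 = 7.731284
  θ̈ = (θ̇'−θ̇)/dt = (-1.325687186−-1.087040621)/0.031357 = -7.610631
  sinθ=0.185461, cosθ=0.982652
  F = (M+m)·ẍ + m·l·cosθ·θ̈ − m·l·sinθ·θ̇² = 10.226362 + -0.235915 − 0.006913 = 9.983534
step 1→2:
  ẍ = (ẋ'−ẋ)/dt = (0.074502590−0.338458665)/0.031357 = -8.417772
  θ̈ = (θ̇'−θ̇)/dt = (-0.920496556−-1.325687186)/0.031357 = 12.921856
  sinθ=0.151865, cosθ=0.988401
  F = (M+m)·ẍ + m·l·cosθ·θ̈ − m·l·sinθ·θ̇² = -11.134397 + 0.402897 − 0.008419 = -10.739920
step 2→3:
  ẍ = (ẋ'−ẋ)/dt = (0.067476916−0.074502590)/0.031357 = -0.224054
  θ̈ = (θ̇'−θ̇)/dt = (-0.866461191−-0.920496556)/0.031357 = 1.723231
  sinθ=0.110658, cosθ=0.993859
  F = (M+m)·ẍ + m·l·cosθ·θ̈ − m·l·sinθ·θ̇² = -0.296362 + 0.054026 − 0.002958 = -0.245294
step 3→4:
  ẍ = (ẋ'−ẋ)/dt = (-0.152267255−0.067476916)/0.031357 = -7.007819
  θ̈ = (θ̇'−θ̇)/dt = (-0.544785290−-0.866461191)/0.031357 = 10.258504
  sinθ=0.081929, cosθ=0.996638
  F = (M+m)·ẍ + m·l·cosθ·θ̈ − m·l·sinθ·θ̇² = -9.269417 + 0.322520 − 0.001940 = -8.948837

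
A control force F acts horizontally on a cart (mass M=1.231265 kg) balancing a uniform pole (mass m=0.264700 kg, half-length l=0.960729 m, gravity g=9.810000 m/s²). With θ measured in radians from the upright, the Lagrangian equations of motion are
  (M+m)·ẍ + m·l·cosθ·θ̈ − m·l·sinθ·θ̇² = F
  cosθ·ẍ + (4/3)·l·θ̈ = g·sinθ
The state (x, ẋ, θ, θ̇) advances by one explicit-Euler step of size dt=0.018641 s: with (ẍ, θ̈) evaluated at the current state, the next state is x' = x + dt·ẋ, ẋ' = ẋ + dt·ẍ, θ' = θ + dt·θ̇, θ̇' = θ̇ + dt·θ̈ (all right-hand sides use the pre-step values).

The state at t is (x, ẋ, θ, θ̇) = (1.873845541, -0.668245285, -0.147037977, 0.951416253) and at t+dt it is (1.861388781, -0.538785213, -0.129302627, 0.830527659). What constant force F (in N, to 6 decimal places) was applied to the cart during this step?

F = 8.791673 N

ẍ = (ẋ'−ẋ)/dt = (-0.538785213−-0.668245285)/0.018641 = 6.944910
θ̈ = (θ̇'−θ̇)/dt = (0.830527659−0.951416253)/0.018641 = -6.485092
sinθ=-0.146509, cosθ=0.989209
F = (M+m)·ẍ + m·l·cosθ·θ̈ − m·l·sinθ·θ̇² = 10.389343 + -1.631395 − -0.033726 = 8.791673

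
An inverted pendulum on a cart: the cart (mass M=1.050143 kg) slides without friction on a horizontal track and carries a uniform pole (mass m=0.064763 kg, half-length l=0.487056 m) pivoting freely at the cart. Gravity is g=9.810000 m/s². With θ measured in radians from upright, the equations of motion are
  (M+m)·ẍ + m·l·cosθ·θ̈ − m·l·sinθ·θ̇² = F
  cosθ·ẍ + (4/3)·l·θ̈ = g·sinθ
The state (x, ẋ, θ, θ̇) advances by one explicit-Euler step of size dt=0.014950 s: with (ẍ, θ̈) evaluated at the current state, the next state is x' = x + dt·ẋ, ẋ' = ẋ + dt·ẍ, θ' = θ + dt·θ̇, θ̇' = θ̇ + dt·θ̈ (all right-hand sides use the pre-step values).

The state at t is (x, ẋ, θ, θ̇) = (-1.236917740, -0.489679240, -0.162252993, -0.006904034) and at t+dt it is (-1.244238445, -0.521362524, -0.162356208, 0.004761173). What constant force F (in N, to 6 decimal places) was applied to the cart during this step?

ẍ = (ẋ'−ẋ)/dt = (-0.521362524−-0.489679240)/0.014950 = -2.119283
θ̈ = (θ̇'−θ̇)/dt = (0.004761173−-0.006904034)/0.014950 = 0.780281
sinθ=-0.161542, cosθ=0.986866
F = (M+m)·ẍ + m·l·cosθ·θ̈ − m·l·sinθ·θ̇² = -2.362802 + 0.024289 − -0.000000 = -2.338512

F = -2.338512 N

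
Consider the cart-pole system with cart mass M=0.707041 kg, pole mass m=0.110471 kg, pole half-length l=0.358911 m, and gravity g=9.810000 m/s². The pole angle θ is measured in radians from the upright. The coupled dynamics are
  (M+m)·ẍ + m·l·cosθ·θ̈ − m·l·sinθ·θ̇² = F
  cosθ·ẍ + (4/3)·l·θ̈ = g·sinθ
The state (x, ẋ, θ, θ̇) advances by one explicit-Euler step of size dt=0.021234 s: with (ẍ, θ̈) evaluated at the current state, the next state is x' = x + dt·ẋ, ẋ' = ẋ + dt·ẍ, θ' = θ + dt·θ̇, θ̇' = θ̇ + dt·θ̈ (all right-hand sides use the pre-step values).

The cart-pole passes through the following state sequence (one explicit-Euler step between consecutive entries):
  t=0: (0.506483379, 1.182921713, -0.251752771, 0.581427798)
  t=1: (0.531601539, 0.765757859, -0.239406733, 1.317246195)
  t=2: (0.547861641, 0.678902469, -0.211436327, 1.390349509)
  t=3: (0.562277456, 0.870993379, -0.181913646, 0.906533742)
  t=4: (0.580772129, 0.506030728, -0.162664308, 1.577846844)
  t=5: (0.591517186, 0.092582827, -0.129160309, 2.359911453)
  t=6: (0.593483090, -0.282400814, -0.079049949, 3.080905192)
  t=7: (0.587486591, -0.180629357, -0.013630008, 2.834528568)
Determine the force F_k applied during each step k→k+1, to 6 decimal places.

step 0→1:
  ẍ = (ẋ'−ẋ)/dt = (0.765757859−1.182921713)/0.021234 = -19.646033
  θ̈ = (θ̇'−θ̇)/dt = (1.317246195−0.581427798)/0.021234 = 34.652840
  sinθ=-0.249102, cosθ=0.968477
  F = (M+m)·ẍ + m·l·cosθ·θ̈ − m·l·sinθ·θ̇² = -16.060867 + 1.330648 − -0.003339 = -14.726880
step 1→2:
  ẍ = (ẋ'−ẋ)/dt = (0.678902469−0.765757859)/0.021234 = -4.090392
  θ̈ = (θ̇'−θ̇)/dt = (1.390349509−1.317246195)/0.021234 = 3.442748
  sinθ=-0.237126, cosθ=0.971479
  F = (M+m)·ẍ + m·l·cosθ·θ̈ − m·l·sinθ·θ̇² = -3.343945 + 0.132609 − -0.016314 = -3.195022
step 2→3:
  ẍ = (ẋ'−ẋ)/dt = (0.870993379−0.678902469)/0.021234 = 9.046384
  θ̈ = (θ̇'−θ̇)/dt = (0.906533742−1.390349509)/0.021234 = -22.784957
  sinθ=-0.209864, cosθ=0.977730
  F = (M+m)·ẍ + m·l·cosθ·θ̈ − m·l·sinθ·θ̇² = 7.395527 + -0.883288 − -0.016085 = 6.528324
step 3→4:
  ẍ = (ẋ'−ẋ)/dt = (0.506030728−0.870993379)/0.021234 = -17.187654
  θ̈ = (θ̇'−θ̇)/dt = (1.577846844−0.906533742)/0.021234 = 31.615009
  sinθ=-0.180912, cosθ=0.983499
  F = (M+m)·ẍ + m·l·cosθ·θ̈ − m·l·sinθ·θ̇² = -14.051114 + 1.232828 − -0.005895 = -12.812391
step 4→5:
  ẍ = (ẋ'−ẋ)/dt = (0.092582827−0.506030728)/0.021234 = -19.471032
  θ̈ = (θ̇'−θ̇)/dt = (2.359911453−1.577846844)/0.021234 = 36.830772
  sinθ=-0.161948, cosθ=0.986799
  F = (M+m)·ẍ + m·l·cosθ·θ̈ − m·l·sinθ·θ̇² = -15.917803 + 1.441036 − -0.015986 = -14.460781
step 5→6:
  ẍ = (ẋ'−ẋ)/dt = (-0.282400814−0.092582827)/0.021234 = -17.659586
  θ̈ = (θ̇'−θ̇)/dt = (3.080905192−2.359911453)/0.021234 = 33.954683
  sinθ=-0.128801, cosθ=0.991670
  F = (M+m)·ẍ + m·l·cosθ·θ̈ − m·l·sinθ·θ̇² = -14.436923 + 1.335064 − -0.028441 = -13.073418
step 6→7:
  ẍ = (ẋ'−ẋ)/dt = (-0.180629357−-0.282400814)/0.021234 = 4.792854
  θ̈ = (θ̇'−θ̇)/dt = (2.834528568−3.080905192)/0.021234 = -11.602930
  sinθ=-0.078968, cosθ=0.996877
  F = (M+m)·ẍ + m·l·cosθ·θ̈ − m·l·sinθ·θ̇² = 3.918215 + -0.458611 − -0.029719 = 3.489324

F_0 = -14.726880 N
F_1 = -3.195022 N
F_2 = 6.528324 N
F_3 = -12.812391 N
F_4 = -14.460781 N
F_5 = -13.073418 N
F_6 = 3.489324 N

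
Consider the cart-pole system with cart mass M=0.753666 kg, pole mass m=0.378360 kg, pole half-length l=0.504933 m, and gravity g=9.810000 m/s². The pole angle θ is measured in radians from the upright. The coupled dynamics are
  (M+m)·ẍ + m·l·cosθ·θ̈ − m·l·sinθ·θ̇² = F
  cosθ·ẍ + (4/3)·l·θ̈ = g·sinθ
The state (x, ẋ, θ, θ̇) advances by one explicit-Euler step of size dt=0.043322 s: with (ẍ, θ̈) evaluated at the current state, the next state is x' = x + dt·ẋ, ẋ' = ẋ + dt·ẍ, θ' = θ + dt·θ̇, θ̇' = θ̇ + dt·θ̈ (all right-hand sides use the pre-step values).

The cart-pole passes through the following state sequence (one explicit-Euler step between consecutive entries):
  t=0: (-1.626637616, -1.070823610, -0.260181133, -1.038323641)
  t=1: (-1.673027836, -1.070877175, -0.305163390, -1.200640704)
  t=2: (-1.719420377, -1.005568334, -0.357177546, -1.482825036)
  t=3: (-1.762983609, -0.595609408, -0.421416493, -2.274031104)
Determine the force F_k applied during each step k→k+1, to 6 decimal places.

F_0 = -0.640126 N
F_1 = 0.602382 N
F_2 = 7.590361 N

step 0→1:
  ẍ = (ẋ'−ẋ)/dt = (-1.070877175−-1.070823610)/0.043322 = -0.001236
  θ̈ = (θ̇'−θ̇)/dt = (-1.200640704−-1.038323641)/0.043322 = -3.746758
  sinθ=-0.257256, cosθ=0.966343
  F = (M+m)·ẍ + m·l·cosθ·θ̈ − m·l·sinθ·θ̇² = -0.001400 + -0.691713 − -0.052987 = -0.640126
step 1→2:
  ẍ = (ẋ'−ẋ)/dt = (-1.005568334−-1.070877175)/0.043322 = 1.507521
  θ̈ = (θ̇'−θ̇)/dt = (-1.482825036−-1.200640704)/0.043322 = -6.513650
  sinθ=-0.300449, cosθ=0.953798
  F = (M+m)·ẍ + m·l·cosθ·θ̈ − m·l·sinθ·θ̇² = 1.706553 + -1.186915 − -0.082744 = 0.602382
step 2→3:
  ẍ = (ẋ'−ẋ)/dt = (-0.595609408−-1.005568334)/0.043322 = 9.463066
  θ̈ = (θ̇'−θ̇)/dt = (-2.274031104−-1.482825036)/0.043322 = -18.263378
  sinθ=-0.349631, cosθ=0.936887
  F = (M+m)·ẍ + m·l·cosθ·θ̈ − m·l·sinθ·θ̇² = 10.712436 + -3.268944 − -0.146869 = 7.590361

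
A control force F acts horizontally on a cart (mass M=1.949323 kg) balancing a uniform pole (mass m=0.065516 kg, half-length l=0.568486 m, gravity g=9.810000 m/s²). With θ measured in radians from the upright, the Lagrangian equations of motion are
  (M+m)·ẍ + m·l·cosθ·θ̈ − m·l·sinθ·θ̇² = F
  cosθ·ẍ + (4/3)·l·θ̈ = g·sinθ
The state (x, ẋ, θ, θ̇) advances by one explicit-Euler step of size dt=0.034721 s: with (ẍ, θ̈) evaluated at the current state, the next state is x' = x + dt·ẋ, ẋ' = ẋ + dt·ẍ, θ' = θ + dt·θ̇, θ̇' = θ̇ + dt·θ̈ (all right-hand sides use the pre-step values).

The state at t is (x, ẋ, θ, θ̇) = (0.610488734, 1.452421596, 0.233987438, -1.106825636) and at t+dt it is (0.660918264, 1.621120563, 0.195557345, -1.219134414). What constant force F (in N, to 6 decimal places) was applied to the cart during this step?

F = 9.661732 N

ẍ = (ẋ'−ẋ)/dt = (1.621120563−1.452421596)/0.034721 = 4.858701
θ̈ = (θ̇'−θ̇)/dt = (-1.219134414−-1.106825636)/0.034721 = -3.234607
sinθ=0.231858, cosθ=0.972750
F = (M+m)·ẍ + m·l·cosθ·θ̈ − m·l·sinθ·θ̇² = 9.789501 + -0.117190 − 0.010579 = 9.661732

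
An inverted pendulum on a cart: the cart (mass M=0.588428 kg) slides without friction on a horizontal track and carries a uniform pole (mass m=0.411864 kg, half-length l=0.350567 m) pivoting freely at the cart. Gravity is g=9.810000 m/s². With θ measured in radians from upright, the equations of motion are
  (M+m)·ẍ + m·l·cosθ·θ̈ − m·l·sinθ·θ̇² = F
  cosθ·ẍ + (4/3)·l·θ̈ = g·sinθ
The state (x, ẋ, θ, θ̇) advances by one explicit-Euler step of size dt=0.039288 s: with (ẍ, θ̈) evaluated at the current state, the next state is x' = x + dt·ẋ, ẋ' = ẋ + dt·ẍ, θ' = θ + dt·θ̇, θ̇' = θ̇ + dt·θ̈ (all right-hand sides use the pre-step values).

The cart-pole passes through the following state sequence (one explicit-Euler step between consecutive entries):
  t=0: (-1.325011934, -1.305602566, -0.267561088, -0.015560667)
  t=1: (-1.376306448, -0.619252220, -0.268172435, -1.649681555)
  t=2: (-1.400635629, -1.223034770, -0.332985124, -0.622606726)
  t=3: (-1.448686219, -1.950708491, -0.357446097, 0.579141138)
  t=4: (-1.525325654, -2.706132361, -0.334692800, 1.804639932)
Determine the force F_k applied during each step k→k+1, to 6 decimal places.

F_0 = 11.683015 N
F_1 = -11.628836 N
F_2 = -14.334734 N
F_3 = -14.997405 N

step 0→1:
  ẍ = (ẋ'−ẋ)/dt = (-0.619252220−-1.305602566)/0.039288 = 17.469720
  θ̈ = (θ̇'−θ̇)/dt = (-1.649681555−-0.015560667)/0.039288 = -41.593384
  sinθ=-0.264380, cosθ=0.964419
  F = (M+m)·ẍ + m·l·cosθ·θ̈ − m·l·sinθ·θ̇² = 17.474821 + -5.791815 − -0.000009 = 11.683015
step 1→2:
  ẍ = (ẋ'−ẋ)/dt = (-1.223034770−-0.619252220)/0.039288 = -15.368116
  θ̈ = (θ̇'−θ̇)/dt = (-0.622606726−-1.649681555)/0.039288 = 26.142202
  sinθ=-0.264970, cosθ=0.964257
  F = (M+m)·ẍ + m·l·cosθ·θ̈ − m·l·sinθ·θ̇² = -15.372604 + 3.639651 − -0.104117 = -11.628836
step 2→3:
  ẍ = (ẋ'−ẋ)/dt = (-1.950708491−-1.223034770)/0.039288 = -18.521526
  θ̈ = (θ̇'−θ̇)/dt = (0.579141138−-0.622606726)/0.039288 = 30.588166
  sinθ=-0.326866, cosθ=0.945071
  F = (M+m)·ẍ + m·l·cosθ·θ̈ − m·l·sinθ·θ̇² = -18.526934 + 4.173906 − -0.018295 = -14.334734
step 3→4:
  ẍ = (ẋ'−ẋ)/dt = (-2.706132361−-1.950708491)/0.039288 = -19.227853
  θ̈ = (θ̇'−θ̇)/dt = (1.804639932−0.579141138)/0.039288 = 31.192700
  sinθ=-0.349883, cosθ=0.936793
  F = (M+m)·ẍ + m·l·cosθ·θ̈ − m·l·sinθ·θ̇² = -19.233467 + 4.219118 − -0.016944 = -14.997405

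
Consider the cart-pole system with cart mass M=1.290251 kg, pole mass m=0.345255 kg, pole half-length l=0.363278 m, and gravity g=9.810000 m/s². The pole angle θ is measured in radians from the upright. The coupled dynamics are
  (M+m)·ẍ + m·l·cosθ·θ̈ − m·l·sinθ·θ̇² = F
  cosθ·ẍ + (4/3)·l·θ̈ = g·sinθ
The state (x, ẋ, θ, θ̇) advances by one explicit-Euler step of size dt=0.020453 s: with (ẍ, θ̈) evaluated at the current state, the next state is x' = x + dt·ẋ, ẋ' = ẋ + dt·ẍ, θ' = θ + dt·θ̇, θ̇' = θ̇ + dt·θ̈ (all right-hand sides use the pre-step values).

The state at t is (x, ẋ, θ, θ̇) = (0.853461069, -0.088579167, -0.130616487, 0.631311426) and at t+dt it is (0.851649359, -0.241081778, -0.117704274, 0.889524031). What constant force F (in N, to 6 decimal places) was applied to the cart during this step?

F = -10.618281 N

ẍ = (ẋ'−ẋ)/dt = (-0.241081778−-0.088579167)/0.020453 = -7.456247
θ̈ = (θ̇'−θ̇)/dt = (0.889524031−0.631311426)/0.020453 = 12.624681
sinθ=-0.130245, cosθ=0.991482
F = (M+m)·ẍ + m·l·cosθ·θ̈ − m·l·sinθ·θ̇² = -12.194736 + 1.569944 − -0.006511 = -10.618281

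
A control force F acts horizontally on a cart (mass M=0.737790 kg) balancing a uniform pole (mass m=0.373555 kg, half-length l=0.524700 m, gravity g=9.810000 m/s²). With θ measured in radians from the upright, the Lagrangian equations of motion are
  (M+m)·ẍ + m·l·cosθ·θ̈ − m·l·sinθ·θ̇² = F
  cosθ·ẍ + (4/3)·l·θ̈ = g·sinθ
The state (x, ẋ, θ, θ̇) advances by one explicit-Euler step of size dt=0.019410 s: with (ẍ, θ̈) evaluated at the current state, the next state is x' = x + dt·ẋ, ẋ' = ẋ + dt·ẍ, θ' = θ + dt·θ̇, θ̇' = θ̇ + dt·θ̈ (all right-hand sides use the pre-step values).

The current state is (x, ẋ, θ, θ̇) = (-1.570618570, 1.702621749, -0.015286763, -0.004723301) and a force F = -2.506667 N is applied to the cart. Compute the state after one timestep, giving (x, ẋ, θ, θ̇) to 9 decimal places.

sinθ=-0.015286168, cosθ=0.999883160
temp = (F + m·l·θ̇²·sinθ)/(M+m) = (-2.506667 + -0.000000067)/1.111345 = -2.255525572
θ̈ = (g·sinθ − cosθ·temp)/(l·(4/3 − m·cos²θ/(M+m))) = 4.023327905
ẍ = temp − m·l·θ̈·cosθ/(M+m) = -2.965023941
Euler: x'=-1.570618570+0.019410·1.702621749=-1.537570682, ẋ'=1.702621749+0.019410·-2.965023941=1.645070634
       θ'=-0.015286763+0.019410·-0.004723301=-0.015378442, θ̇'=-0.004723301+0.019410·4.023327905=0.073369494

(-1.537570682, 1.645070634, -0.015378442, 0.073369494)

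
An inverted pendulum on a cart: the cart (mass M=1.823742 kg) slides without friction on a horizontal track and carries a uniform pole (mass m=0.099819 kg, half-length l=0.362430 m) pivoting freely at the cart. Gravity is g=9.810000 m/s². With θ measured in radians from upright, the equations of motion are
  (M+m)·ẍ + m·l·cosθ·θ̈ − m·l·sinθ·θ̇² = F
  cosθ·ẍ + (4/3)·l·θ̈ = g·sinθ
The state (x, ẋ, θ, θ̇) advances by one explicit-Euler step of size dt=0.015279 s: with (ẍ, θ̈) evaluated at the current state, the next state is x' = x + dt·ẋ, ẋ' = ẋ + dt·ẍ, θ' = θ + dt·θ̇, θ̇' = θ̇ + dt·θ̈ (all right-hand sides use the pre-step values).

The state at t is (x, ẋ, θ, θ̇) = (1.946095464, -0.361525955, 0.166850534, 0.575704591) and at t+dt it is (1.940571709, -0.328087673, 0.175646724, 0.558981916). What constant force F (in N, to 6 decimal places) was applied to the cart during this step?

ẍ = (ẋ'−ẋ)/dt = (-0.328087673−-0.361525955)/0.015279 = 2.188512
θ̈ = (θ̇'−θ̇)/dt = (0.558981916−0.575704591)/0.015279 = -1.094488
sinθ=0.166077, cosθ=0.986113
F = (M+m)·ẍ + m·l·cosθ·θ̈ − m·l·sinθ·θ̇² = 4.209737 + -0.039046 − 0.001991 = 4.168700

F = 4.168700 N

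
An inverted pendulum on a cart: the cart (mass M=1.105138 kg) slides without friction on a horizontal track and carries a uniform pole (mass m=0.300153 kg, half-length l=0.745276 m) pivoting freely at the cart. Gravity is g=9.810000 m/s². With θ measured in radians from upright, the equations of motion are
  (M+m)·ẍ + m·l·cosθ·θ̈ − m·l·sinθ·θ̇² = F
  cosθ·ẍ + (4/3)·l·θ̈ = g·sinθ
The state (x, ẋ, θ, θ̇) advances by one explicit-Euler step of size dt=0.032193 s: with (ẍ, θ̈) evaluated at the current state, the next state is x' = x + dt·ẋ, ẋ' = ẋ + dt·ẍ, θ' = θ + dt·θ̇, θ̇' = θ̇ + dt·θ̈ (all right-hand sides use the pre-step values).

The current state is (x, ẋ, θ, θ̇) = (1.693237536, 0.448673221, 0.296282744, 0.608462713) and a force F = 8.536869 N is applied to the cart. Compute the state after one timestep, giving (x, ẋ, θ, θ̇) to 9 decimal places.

(1.707681673, 0.661913463, 0.315870984, 0.496012453)

sinθ=0.291966943, cosθ=0.956428410
temp = (F + m·l·θ̇²·sinθ)/(M+m) = (8.536869 + 0.024180287)/1.405291 = 6.092011752
θ̈ = (g·sinθ − cosθ·temp)/(l·(4/3 − m·cos²θ/(M+m))) = -3.493003446
ẍ = temp − m·l·θ̈·cosθ/(M+m) = 6.623807722
Euler: x'=1.693237536+0.032193·0.448673221=1.707681673, ẋ'=0.448673221+0.032193·6.623807722=0.661913463
       θ'=0.296282744+0.032193·0.608462713=0.315870984, θ̇'=0.608462713+0.032193·-3.493003446=0.496012453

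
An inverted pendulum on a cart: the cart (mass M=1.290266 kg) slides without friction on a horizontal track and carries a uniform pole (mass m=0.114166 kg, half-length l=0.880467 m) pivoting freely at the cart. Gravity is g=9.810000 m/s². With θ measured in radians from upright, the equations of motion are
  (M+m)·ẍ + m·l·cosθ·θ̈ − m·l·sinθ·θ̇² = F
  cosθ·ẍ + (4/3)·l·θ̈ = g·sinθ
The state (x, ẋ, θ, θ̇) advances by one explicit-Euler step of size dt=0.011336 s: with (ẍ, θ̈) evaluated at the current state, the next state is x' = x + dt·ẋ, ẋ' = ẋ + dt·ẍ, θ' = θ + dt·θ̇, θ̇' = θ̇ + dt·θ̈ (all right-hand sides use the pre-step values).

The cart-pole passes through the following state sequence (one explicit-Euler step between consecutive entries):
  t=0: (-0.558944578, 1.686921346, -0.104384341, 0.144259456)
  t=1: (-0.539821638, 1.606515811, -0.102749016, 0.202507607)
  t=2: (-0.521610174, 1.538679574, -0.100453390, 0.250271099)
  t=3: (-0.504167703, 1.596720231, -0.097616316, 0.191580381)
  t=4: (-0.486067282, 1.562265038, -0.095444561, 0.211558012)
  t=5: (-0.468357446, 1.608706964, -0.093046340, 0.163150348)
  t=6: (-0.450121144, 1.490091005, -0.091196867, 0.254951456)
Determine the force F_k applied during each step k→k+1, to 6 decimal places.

step 0→1:
  ẍ = (ẋ'−ẋ)/dt = (1.606515811−1.686921346)/0.011336 = -7.092937
  θ̈ = (θ̇'−θ̇)/dt = (0.202507607−0.144259456)/0.011336 = 5.138334
  sinθ=-0.104195, cosθ=0.994557
  F = (M+m)·ẍ + m·l·cosθ·θ̈ − m·l·sinθ·θ̇² = -9.961548 + 0.513691 − -0.000218 = -9.447639
step 1→2:
  ẍ = (ẋ'−ẋ)/dt = (1.538679574−1.606515811)/0.011336 = -5.984142
  θ̈ = (θ̇'−θ̇)/dt = (0.250271099−0.202507607)/0.011336 = 4.213434
  sinθ=-0.102568, cosθ=0.994726
  F = (M+m)·ẍ + m·l·cosθ·θ̈ − m·l·sinθ·θ̇² = -8.404321 + 0.421298 − -0.000423 = -7.982600
step 2→3:
  ẍ = (ẋ'−ẋ)/dt = (1.596720231−1.538679574)/0.011336 = 5.120030
  θ̈ = (θ̇'−θ̇)/dt = (0.191580381−0.250271099)/0.011336 = -5.177375
  sinθ=-0.100285, cosθ=0.994959
  F = (M+m)·ẍ + m·l·cosθ·θ̈ − m·l·sinθ·θ̇² = 7.190734 + -0.517803 − -0.000631 = 6.673562
step 3→4:
  ẍ = (ẋ'−ẋ)/dt = (1.562265038−1.596720231)/0.011336 = -3.039449
  θ̈ = (θ̇'−θ̇)/dt = (0.211558012−0.191580381)/0.011336 = 1.762317
  sinθ=-0.097461, cosθ=0.995239
  F = (M+m)·ẍ + m·l·cosθ·θ̈ − m·l·sinθ·θ̇² = -4.268699 + 0.176304 − -0.000360 = -4.092036
step 4→5:
  ẍ = (ẋ'−ẋ)/dt = (1.608706964−1.562265038)/0.011336 = 4.096853
  θ̈ = (θ̇'−θ̇)/dt = (0.163150348−0.211558012)/0.011336 = -4.270260
  sinθ=-0.095300, cosθ=0.995449
  F = (M+m)·ẍ + m·l·cosθ·θ̈ − m·l·sinθ·θ̇² = 5.753752 + -0.427290 − -0.000429 = 5.326890
step 5→6:
  ẍ = (ẋ'−ẋ)/dt = (1.490091005−1.608706964)/0.011336 = -10.463652
  θ̈ = (θ̇'−θ̇)/dt = (0.254951456−0.163150348)/0.011336 = 8.098192
  sinθ=-0.092912, cosθ=0.995674
  F = (M+m)·ẍ + m·l·cosθ·θ̈ − m·l·sinθ·θ̇² = -14.695488 + 0.810504 − -0.000249 = -13.884735

F_0 = -9.447639 N
F_1 = -7.982600 N
F_2 = 6.673562 N
F_3 = -4.092036 N
F_4 = 5.326890 N
F_5 = -13.884735 N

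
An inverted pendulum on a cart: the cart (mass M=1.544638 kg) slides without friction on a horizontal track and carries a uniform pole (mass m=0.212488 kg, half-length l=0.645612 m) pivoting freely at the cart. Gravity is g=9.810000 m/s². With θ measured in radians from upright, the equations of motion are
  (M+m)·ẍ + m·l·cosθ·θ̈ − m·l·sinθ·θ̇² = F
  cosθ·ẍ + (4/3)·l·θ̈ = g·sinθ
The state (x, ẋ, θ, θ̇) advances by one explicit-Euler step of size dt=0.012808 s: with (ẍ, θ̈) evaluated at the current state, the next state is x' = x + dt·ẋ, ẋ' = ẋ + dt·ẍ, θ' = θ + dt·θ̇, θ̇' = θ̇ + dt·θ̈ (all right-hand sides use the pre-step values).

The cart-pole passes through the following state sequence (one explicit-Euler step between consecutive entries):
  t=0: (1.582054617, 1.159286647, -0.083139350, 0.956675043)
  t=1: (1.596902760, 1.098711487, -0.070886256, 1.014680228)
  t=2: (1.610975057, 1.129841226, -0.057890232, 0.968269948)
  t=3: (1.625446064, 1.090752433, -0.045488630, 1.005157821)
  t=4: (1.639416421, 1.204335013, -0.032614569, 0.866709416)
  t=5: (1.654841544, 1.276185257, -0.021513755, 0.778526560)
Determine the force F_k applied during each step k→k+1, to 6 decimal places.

F_0 = -7.680723 N
F_1 = 3.784838 N
F_2 = -4.960700 N
F_3 = 14.107297 N
F_4 = 8.916463 N

step 0→1:
  ẍ = (ẋ'−ẋ)/dt = (1.098711487−1.159286647)/0.012808 = -4.729478
  θ̈ = (θ̇'−θ̇)/dt = (1.014680228−0.956675043)/0.012808 = 4.528825
  sinθ=-0.083044, cosθ=0.996546
  F = (M+m)·ẍ + m·l·cosθ·θ̈ − m·l·sinθ·θ̇² = -8.310289 + 0.619140 − -0.010427 = -7.680723
step 1→2:
  ẍ = (ẋ'−ẋ)/dt = (1.129841226−1.098711487)/0.012808 = 2.430492
  θ̈ = (θ̇'−θ̇)/dt = (0.968269948−1.014680228)/0.012808 = -3.623538
  sinθ=-0.070827, cosθ=0.997489
  F = (M+m)·ẍ + m·l·cosθ·θ̈ − m·l·sinθ·θ̇² = 4.270680 + -0.495846 − -0.010004 = 3.784838
step 2→3:
  ẍ = (ẋ'−ẋ)/dt = (1.090752433−1.129841226)/0.012808 = -3.051905
  θ̈ = (θ̇'−θ̇)/dt = (1.005157821−0.968269948)/0.012808 = 2.880065
  sinθ=-0.057858, cosθ=0.998325
  F = (M+m)·ẍ + m·l·cosθ·θ̈ − m·l·sinθ·θ̇² = -5.362581 + 0.394439 − -0.007442 = -4.960700
step 3→4:
  ẍ = (ẋ'−ẋ)/dt = (1.204335013−1.090752433)/0.012808 = 8.868097
  θ̈ = (θ̇'−θ̇)/dt = (0.866709416−1.005157821)/0.012808 = -10.809526
  sinθ=-0.045473, cosθ=0.998966
  F = (M+m)·ẍ + m·l·cosθ·θ̈ − m·l·sinθ·θ̇² = 15.582363 + -1.481369 − -0.006303 = 14.107297
step 4→5:
  ẍ = (ẋ'−ẋ)/dt = (1.276185257−1.204335013)/0.012808 = 5.609794
  θ̈ = (θ̇'−θ̇)/dt = (0.778526560−0.866709416)/0.012808 = -6.884982
  sinθ=-0.032609, cosθ=0.999468
  F = (M+m)·ẍ + m·l·cosθ·θ̈ − m·l·sinθ·θ̇² = 9.857115 + -0.944013 − -0.003360 = 8.916463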